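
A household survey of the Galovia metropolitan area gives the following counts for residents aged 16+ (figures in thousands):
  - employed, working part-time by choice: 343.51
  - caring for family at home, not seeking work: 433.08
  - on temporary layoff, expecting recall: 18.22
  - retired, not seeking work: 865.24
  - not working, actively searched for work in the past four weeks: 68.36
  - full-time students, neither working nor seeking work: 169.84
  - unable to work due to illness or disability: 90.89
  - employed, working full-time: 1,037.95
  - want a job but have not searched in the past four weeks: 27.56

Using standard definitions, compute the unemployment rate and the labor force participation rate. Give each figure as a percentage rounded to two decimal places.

Unemployment rate ≈ 5.90%; labor force participation rate ≈ 48.06%.

Employed = 343.51 + 1,037.95 = 1,381.46 thousand.
Unemployed = 18.22 + 68.36 = 86.58 thousand (jobless and actively searching, or on temporary layoff).
Labor force = 1,381.46 + 86.58 = 1,468.04 thousand.
Not in labor force = 433.08 + 865.24 + 169.84 + 90.89 + 27.56 = 1,586.61 thousand (those not working and not actively searching are outside the labor force — including those who want a job but have given up searching).
Civilian working-age population = 1,468.04 + 1,586.61 = 3,054.65 thousand.
Unemployment rate = 86.58 / 1,468.04 = 5.90%.
Labor force participation rate = 1,468.04 / 3,054.65 = 48.06%.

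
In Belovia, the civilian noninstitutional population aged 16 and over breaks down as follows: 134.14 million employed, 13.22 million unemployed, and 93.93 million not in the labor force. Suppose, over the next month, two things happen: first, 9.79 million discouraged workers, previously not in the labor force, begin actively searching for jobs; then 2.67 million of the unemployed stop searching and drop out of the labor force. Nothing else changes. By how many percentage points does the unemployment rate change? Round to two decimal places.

Initially, labor force = 134.14 + 13.22 = 147.36 million, so u = 13.22/147.36 = 8.97%.
After the first change, unemployed and labor force both rise by 9.79 → E = 134.14, U = 23.01, labor force = 157.15 million.
After the second change, unemployed and labor force both fall by 2.67 → E = 134.14, U = 20.34, labor force = 154.48 million.
New unemployment rate = 20.34 / 154.48 = 13.17%.
Change = 13.17% − 8.97% = +4.20 percentage points.

The unemployment rate changes by +4.20 percentage points.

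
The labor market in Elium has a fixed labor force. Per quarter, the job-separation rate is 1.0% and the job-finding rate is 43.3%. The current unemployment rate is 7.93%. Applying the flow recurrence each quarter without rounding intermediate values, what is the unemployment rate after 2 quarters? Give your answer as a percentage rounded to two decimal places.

With a fixed labor force, u_{t+1} = u_t + s·(1−u_t) − f·u_t = u_t·(1−s−f) + s.
Here 1−s−f = 0.557 and s = 0.010.
u_1 = 0.079300 × 0.557 + 0.010 = 0.054170.
u_2 = 0.054170 × 0.557 + 0.010 = 0.040173.

Unemployment rate after two quarters ≈ 4.02%.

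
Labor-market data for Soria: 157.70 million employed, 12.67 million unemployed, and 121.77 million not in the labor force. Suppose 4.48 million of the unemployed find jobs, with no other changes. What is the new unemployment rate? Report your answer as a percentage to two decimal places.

Initially, labor force = 157.70 + 12.67 = 170.37 million, so u = 12.67/170.37 = 7.44%.
After the change, unemployed falls and employed rises by 4.48; labor force unchanged → E = 162.18, U = 8.19, labor force = 170.37 million.
New unemployment rate = 8.19 / 170.37 = 4.81%.

New unemployment rate ≈ 4.81%.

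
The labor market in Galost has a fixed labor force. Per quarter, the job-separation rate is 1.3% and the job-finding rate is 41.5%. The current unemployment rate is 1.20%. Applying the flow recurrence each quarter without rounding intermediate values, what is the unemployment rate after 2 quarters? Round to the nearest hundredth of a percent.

With a fixed labor force, u_{t+1} = u_t + s·(1−u_t) − f·u_t = u_t·(1−s−f) + s.
Here 1−s−f = 0.572 and s = 0.013.
u_1 = 0.012000 × 0.572 + 0.013 = 0.019864.
u_2 = 0.019864 × 0.572 + 0.013 = 0.024362.

Unemployment rate after two quarters ≈ 2.44%.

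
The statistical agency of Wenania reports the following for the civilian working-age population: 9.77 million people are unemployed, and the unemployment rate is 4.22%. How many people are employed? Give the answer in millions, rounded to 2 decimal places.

About 221.75 million are employed.

Labor force = U / u = 9.77 / 0.0422 ≈ 231.52 million.
Employed = labor force − unemployed = 231.52 − 9.77 = 221.75 million.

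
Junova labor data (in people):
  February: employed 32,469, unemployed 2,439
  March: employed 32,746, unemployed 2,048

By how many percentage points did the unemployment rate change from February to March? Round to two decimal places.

The unemployment rate changed by −1.10 percentage points.

February: labor force = 32,469 + 2,439 = 34,908; u = 2,439/34,908 = 6.99%.
March: labor force = 32,746 + 2,048 = 34,794; u = 2,048/34,794 = 5.89%.
Change = 5.89% − 6.99% = −1.10 pp.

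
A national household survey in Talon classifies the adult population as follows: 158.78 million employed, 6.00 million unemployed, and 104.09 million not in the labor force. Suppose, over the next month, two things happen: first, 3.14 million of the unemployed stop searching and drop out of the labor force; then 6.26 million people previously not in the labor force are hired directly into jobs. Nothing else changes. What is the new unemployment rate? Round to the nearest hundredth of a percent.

Initially, labor force = 158.78 + 6.00 = 164.78 million, so u = 6.00/164.78 = 3.64%.
After the first change, unemployed and labor force both fall by 3.14 → E = 158.78, U = 2.86, labor force = 161.64 million.
After the second change, employed and labor force both rise by 6.26; unemployed unchanged → E = 165.04, U = 2.86, labor force = 167.90 million.
New unemployment rate = 2.86 / 167.90 = 1.70%.

New unemployment rate ≈ 1.70%.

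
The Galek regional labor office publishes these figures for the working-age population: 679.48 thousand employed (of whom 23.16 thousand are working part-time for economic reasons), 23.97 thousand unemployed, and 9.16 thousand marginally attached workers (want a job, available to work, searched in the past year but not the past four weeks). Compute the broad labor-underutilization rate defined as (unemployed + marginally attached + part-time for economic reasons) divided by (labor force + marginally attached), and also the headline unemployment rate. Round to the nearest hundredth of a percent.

Labor force = 679.48 + 23.97 = 703.45 thousand.
Numerator = 23.97 + 9.16 + 23.16 = 56.29 thousand.
Denominator = 703.45 + 9.16 = 712.61 thousand.
Broad rate = 56.29 / 712.61 = 7.90%.
Headline unemployment rate = 23.97 / 703.45 = 3.41%.

Broad underutilization rate ≈ 7.90%; headline unemployment rate ≈ 3.41%.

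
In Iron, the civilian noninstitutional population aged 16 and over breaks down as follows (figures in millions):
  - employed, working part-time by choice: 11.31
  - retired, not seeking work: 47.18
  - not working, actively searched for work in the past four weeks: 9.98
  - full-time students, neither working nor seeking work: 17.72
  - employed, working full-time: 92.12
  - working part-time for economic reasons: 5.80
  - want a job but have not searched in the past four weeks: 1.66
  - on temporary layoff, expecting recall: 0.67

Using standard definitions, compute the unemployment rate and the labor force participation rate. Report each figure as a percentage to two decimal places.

Unemployment rate ≈ 8.88%; labor force participation rate ≈ 64.30%.

Employed = 11.31 + 92.12 + 5.80 = 109.23 million (anyone who worked, including part-time for economic reasons, counts as employed).
Unemployed = 9.98 + 0.67 = 10.65 million (jobless and actively searching, or on temporary layoff).
Labor force = 109.23 + 10.65 = 119.88 million.
Not in labor force = 47.18 + 17.72 + 1.66 = 66.56 million (those not working and not actively searching are outside the labor force — including those who want a job but have given up searching).
Civilian working-age population = 119.88 + 66.56 = 186.44 million.
Unemployment rate = 10.65 / 119.88 = 8.88%.
Labor force participation rate = 119.88 / 186.44 = 64.30%.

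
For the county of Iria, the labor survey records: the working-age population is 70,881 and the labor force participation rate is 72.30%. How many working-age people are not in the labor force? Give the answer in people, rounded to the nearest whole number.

Share not in the labor force = 1 − 0.7230 = 0.2770.
Not in labor force = 0.2770 × 70,881 ≈ 19,634.

About 19,634 are not in the labor force.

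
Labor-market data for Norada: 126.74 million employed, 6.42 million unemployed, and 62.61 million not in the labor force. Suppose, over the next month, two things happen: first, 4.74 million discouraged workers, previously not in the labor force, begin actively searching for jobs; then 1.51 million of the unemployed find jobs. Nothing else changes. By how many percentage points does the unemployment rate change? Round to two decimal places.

Initially, labor force = 126.74 + 6.42 = 133.16 million, so u = 6.42/133.16 = 4.82%.
After the first change, unemployed and labor force both rise by 4.74 → E = 126.74, U = 11.16, labor force = 137.90 million.
After the second change, unemployed falls and employed rises by 1.51; labor force unchanged → E = 128.25, U = 9.65, labor force = 137.90 million.
New unemployment rate = 9.65 / 137.90 = 7.00%.
Change = 7.00% − 4.82% = +2.18 percentage points.

The unemployment rate changes by +2.18 percentage points.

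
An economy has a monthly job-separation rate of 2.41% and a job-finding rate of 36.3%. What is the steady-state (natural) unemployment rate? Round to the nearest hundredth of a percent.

Steady-state unemployment rate ≈ 6.23%.

At steady state the flows balance: s·E = f·U, so U/(E+U) = s/(s+f).
u* = 2.41 / (2.41 + 36.3) = 2.41 / 38.71 = 6.23%.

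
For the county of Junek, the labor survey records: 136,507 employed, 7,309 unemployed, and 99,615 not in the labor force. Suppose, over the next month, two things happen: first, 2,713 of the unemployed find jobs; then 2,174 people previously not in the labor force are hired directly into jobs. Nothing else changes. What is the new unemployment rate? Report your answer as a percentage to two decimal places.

Initially, labor force = 136,507 + 7,309 = 143,816, so u = 7,309/143,816 = 5.08%.
After the first change, unemployed falls and employed rises by 2,713; labor force unchanged → E = 139,220, U = 4,596, labor force = 143,816.
After the second change, employed and labor force both rise by 2,174; unemployed unchanged → E = 141,394, U = 4,596, labor force = 145,990.
New unemployment rate = 4,596 / 145,990 = 3.15%.

New unemployment rate ≈ 3.15%.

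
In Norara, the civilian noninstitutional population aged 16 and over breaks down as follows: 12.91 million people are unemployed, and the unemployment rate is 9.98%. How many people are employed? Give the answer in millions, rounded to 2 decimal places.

About 116.45 million are employed.

Labor force = U / u = 12.91 / 0.0998 ≈ 129.36 million.
Employed = labor force − unemployed = 129.36 − 12.91 = 116.45 million.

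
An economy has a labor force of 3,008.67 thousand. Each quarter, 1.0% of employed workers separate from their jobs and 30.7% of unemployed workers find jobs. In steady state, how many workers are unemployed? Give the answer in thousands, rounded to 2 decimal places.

Steady-state unemployment rate u* = s/(s+f) = 1.0/(1.0+30.7) = 0.031546.
Unemployed = u* × labor force = 0.031546 × 3,008.67 ≈ 94.91 thousand.

About 94.91 thousand are unemployed in steady state.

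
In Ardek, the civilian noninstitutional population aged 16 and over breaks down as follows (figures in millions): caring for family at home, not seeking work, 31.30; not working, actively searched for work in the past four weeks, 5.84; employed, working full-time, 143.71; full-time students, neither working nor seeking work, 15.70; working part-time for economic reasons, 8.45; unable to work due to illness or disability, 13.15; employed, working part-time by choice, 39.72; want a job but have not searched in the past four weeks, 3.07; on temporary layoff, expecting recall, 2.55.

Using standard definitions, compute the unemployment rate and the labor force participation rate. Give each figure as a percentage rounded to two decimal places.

Employed = 143.71 + 8.45 + 39.72 = 191.88 million (anyone who worked, including part-time for economic reasons, counts as employed).
Unemployed = 5.84 + 2.55 = 8.39 million (jobless and actively searching, or on temporary layoff).
Labor force = 191.88 + 8.39 = 200.27 million.
Not in labor force = 31.30 + 15.70 + 13.15 + 3.07 = 63.22 million (those not working and not actively searching are outside the labor force — including those who want a job but have given up searching).
Civilian working-age population = 200.27 + 63.22 = 263.49 million.
Unemployment rate = 8.39 / 200.27 = 4.19%.
Labor force participation rate = 200.27 / 263.49 = 76.01%.

Unemployment rate ≈ 4.19%; labor force participation rate ≈ 76.01%.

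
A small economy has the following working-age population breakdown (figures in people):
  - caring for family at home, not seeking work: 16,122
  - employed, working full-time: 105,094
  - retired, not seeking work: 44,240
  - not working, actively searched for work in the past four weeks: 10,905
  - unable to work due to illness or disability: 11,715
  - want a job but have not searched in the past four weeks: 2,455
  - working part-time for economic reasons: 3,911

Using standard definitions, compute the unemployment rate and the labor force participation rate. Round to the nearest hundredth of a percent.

Unemployment rate ≈ 9.09%; labor force participation rate ≈ 61.67%.

Employed = 105,094 + 3,911 = 109,005 (anyone who worked, including part-time for economic reasons, counts as employed).
Unemployed = 10,905.
Labor force = 109,005 + 10,905 = 119,910.
Not in labor force = 16,122 + 44,240 + 11,715 + 2,455 = 74,532 (those not working and not actively searching are outside the labor force — including those who want a job but have given up searching).
Civilian working-age population = 119,910 + 74,532 = 194,442.
Unemployment rate = 10,905 / 119,910 = 9.09%.
Labor force participation rate = 119,910 / 194,442 = 61.67%.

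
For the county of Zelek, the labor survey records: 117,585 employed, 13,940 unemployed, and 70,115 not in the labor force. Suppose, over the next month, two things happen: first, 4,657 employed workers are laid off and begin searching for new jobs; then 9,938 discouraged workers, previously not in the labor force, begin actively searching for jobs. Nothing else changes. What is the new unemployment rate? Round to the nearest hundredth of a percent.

New unemployment rate ≈ 20.17%.

Initially, labor force = 117,585 + 13,940 = 131,525, so u = 13,940/131,525 = 10.60%.
After the first change, employed falls and unemployed rises by 4,657; labor force unchanged → E = 112,928, U = 18,597, labor force = 131,525.
After the second change, unemployed and labor force both rise by 9,938 → E = 112,928, U = 28,535, labor force = 141,463.
New unemployment rate = 28,535 / 141,463 = 20.17%.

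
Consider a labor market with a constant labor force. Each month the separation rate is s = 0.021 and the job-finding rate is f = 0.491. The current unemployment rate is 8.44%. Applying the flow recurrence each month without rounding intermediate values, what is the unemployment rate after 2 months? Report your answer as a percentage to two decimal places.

Unemployment rate after two months ≈ 5.13%.

With a fixed labor force, u_{t+1} = u_t + s·(1−u_t) − f·u_t = u_t·(1−s−f) + s.
Here 1−s−f = 0.488 and s = 0.021.
u_1 = 0.084400 × 0.488 + 0.021 = 0.062187.
u_2 = 0.062187 × 0.488 + 0.021 = 0.051347.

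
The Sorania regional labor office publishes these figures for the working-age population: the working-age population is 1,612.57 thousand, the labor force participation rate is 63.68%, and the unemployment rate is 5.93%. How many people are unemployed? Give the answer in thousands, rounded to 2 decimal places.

About 60.89 thousand are unemployed.

Labor force = 0.6368 × 1,612.57 = 1,026.88 thousand.
Unemployed = 0.0593 × 1,026.88 ≈ 60.89 thousand.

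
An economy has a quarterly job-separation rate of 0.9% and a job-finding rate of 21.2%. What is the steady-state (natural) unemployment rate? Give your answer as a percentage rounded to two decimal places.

Steady-state unemployment rate ≈ 4.07%.

At steady state the flows balance: s·E = f·U, so U/(E+U) = s/(s+f).
u* = 0.9 / (0.9 + 21.2) = 0.9 / 22.10 = 4.07%.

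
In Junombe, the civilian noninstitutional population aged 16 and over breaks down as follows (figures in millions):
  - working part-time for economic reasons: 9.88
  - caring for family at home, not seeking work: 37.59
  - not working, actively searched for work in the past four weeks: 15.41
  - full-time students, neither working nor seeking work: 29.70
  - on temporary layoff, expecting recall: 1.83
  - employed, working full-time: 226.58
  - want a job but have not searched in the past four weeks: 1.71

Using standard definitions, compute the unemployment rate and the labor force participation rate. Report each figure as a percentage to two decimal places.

Employed = 9.88 + 226.58 = 236.46 million (anyone who worked, including part-time for economic reasons, counts as employed).
Unemployed = 15.41 + 1.83 = 17.24 million (jobless and actively searching, or on temporary layoff).
Labor force = 236.46 + 17.24 = 253.70 million.
Not in labor force = 37.59 + 29.70 + 1.71 = 69.00 million (those not working and not actively searching are outside the labor force — including those who want a job but have given up searching).
Civilian working-age population = 253.70 + 69.00 = 322.70 million.
Unemployment rate = 17.24 / 253.70 = 6.80%.
Labor force participation rate = 253.70 / 322.70 = 78.62%.

Unemployment rate ≈ 6.80%; labor force participation rate ≈ 78.62%.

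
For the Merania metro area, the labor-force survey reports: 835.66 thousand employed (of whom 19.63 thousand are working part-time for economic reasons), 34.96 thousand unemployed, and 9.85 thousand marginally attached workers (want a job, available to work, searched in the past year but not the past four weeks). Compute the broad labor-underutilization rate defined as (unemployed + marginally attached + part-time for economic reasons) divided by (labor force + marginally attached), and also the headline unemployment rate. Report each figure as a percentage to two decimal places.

Labor force = 835.66 + 34.96 = 870.62 thousand.
Numerator = 34.96 + 9.85 + 19.63 = 64.44 thousand.
Denominator = 870.62 + 9.85 = 880.47 thousand.
Broad rate = 64.44 / 880.47 = 7.32%.
Headline unemployment rate = 34.96 / 870.62 = 4.02%.

Broad underutilization rate ≈ 7.32%; headline unemployment rate ≈ 4.02%.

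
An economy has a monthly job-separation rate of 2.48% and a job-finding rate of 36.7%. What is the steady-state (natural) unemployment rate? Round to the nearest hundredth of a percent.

At steady state the flows balance: s·E = f·U, so U/(E+U) = s/(s+f).
u* = 2.48 / (2.48 + 36.7) = 2.48 / 39.18 = 6.33%.

Steady-state unemployment rate ≈ 6.33%.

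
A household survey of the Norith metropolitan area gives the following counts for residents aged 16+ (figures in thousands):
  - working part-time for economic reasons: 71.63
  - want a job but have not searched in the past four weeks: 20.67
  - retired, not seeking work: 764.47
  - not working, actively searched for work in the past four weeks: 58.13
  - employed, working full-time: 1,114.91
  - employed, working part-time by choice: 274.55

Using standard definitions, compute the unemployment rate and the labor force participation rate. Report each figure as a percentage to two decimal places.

Employed = 71.63 + 1,114.91 + 274.55 = 1,461.09 thousand (anyone who worked, including part-time for economic reasons, counts as employed).
Unemployed = 58.13 thousand.
Labor force = 1,461.09 + 58.13 = 1,519.22 thousand.
Not in labor force = 20.67 + 764.47 = 785.14 thousand (those not working and not actively searching are outside the labor force — including those who want a job but have given up searching).
Civilian working-age population = 1,519.22 + 785.14 = 2,304.36 thousand.
Unemployment rate = 58.13 / 1,519.22 = 3.83%.
Labor force participation rate = 1,519.22 / 2,304.36 = 65.93%.

Unemployment rate ≈ 3.83%; labor force participation rate ≈ 65.93%.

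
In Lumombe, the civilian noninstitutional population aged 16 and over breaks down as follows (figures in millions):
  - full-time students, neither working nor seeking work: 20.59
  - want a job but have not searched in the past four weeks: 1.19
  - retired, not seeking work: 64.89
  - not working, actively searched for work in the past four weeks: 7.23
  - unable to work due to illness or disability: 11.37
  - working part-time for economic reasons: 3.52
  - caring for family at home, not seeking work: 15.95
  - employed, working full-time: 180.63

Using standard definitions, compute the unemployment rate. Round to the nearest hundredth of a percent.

Employed = 3.52 + 180.63 = 184.15 million (anyone who worked, including part-time for economic reasons, counts as employed).
Unemployed = 7.23 million.
Labor force = 184.15 + 7.23 = 191.38 million.
Unemployment rate = 7.23 / 191.38 = 3.78%.

Unemployment rate ≈ 3.78%.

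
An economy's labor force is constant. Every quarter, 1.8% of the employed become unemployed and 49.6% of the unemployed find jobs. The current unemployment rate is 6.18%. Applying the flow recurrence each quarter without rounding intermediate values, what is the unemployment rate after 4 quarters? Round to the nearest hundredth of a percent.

Unemployment rate after four quarters ≈ 3.65%.

With a fixed labor force, u_{t+1} = u_t + s·(1−u_t) − f·u_t = u_t·(1−s−f) + s.
Here 1−s−f = 0.486 and s = 0.018.
u_1 = 0.061800 × 0.486 + 0.018 = 0.048035.
u_2 = 0.048035 × 0.486 + 0.018 = 0.041345.
u_3 = 0.041345 × 0.486 + 0.018 = 0.038094.
u_4 = 0.038094 × 0.486 + 0.018 = 0.036514.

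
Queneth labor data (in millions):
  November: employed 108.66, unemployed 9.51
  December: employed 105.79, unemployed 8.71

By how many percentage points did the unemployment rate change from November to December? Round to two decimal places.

The unemployment rate changed by −0.44 percentage points.

November: labor force = 108.66 + 9.51 = 118.17; u = 9.51/118.17 = 8.05%.
December: labor force = 105.79 + 8.71 = 114.50; u = 8.71/114.50 = 7.61%.
Change = 7.61% − 8.05% = −0.44 pp.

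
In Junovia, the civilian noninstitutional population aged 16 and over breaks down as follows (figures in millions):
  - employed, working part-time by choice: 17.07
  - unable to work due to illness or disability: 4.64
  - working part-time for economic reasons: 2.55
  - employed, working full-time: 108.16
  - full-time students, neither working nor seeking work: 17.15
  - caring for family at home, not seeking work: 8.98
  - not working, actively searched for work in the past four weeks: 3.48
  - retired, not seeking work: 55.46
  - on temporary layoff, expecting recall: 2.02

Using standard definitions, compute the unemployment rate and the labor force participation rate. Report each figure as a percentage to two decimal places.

Unemployment rate ≈ 4.13%; labor force participation rate ≈ 60.72%.

Employed = 17.07 + 2.55 + 108.16 = 127.78 million (anyone who worked, including part-time for economic reasons, counts as employed).
Unemployed = 3.48 + 2.02 = 5.50 million (jobless and actively searching, or on temporary layoff).
Labor force = 127.78 + 5.50 = 133.28 million.
Not in labor force = 4.64 + 17.15 + 8.98 + 55.46 = 86.23 million (those not working and not actively searching are outside the labor force).
Civilian working-age population = 133.28 + 86.23 = 219.51 million.
Unemployment rate = 5.50 / 133.28 = 4.13%.
Labor force participation rate = 133.28 / 219.51 = 60.72%.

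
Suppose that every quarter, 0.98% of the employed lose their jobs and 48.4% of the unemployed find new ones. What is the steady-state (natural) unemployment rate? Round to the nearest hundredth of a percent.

At steady state the flows balance: s·E = f·U, so U/(E+U) = s/(s+f).
u* = 0.98 / (0.98 + 48.4) = 0.98 / 49.38 = 1.98%.

Steady-state unemployment rate ≈ 1.98%.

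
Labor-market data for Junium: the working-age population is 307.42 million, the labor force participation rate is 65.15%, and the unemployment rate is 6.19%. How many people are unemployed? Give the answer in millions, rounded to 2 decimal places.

Labor force = 0.6515 × 307.42 = 200.28 million.
Unemployed = 0.0619 × 200.28 ≈ 12.40 million.

About 12.40 million are unemployed.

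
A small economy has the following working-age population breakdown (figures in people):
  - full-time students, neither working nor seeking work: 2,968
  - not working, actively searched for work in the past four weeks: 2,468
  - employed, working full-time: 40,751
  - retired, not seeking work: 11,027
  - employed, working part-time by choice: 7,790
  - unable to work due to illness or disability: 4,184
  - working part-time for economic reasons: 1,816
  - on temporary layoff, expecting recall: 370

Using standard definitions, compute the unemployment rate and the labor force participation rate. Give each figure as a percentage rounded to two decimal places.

Unemployment rate ≈ 5.34%; labor force participation rate ≈ 74.53%.

Employed = 40,751 + 7,790 + 1,816 = 50,357 (anyone who worked, including part-time for economic reasons, counts as employed).
Unemployed = 2,468 + 370 = 2,838 (jobless and actively searching, or on temporary layoff).
Labor force = 50,357 + 2,838 = 53,195.
Not in labor force = 2,968 + 11,027 + 4,184 = 18,179 (those not working and not actively searching are outside the labor force).
Civilian working-age population = 53,195 + 18,179 = 71,374.
Unemployment rate = 2,838 / 53,195 = 5.34%.
Labor force participation rate = 53,195 / 71,374 = 74.53%.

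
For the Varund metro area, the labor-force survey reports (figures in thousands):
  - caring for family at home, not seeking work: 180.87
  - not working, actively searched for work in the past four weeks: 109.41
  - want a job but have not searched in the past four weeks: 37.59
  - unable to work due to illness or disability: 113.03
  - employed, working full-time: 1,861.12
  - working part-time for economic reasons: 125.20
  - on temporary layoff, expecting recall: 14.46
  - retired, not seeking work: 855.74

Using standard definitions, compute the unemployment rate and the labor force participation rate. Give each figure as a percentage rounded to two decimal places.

Employed = 1,861.12 + 125.20 = 1,986.32 thousand (anyone who worked, including part-time for economic reasons, counts as employed).
Unemployed = 109.41 + 14.46 = 123.87 thousand (jobless and actively searching, or on temporary layoff).
Labor force = 1,986.32 + 123.87 = 2,110.19 thousand.
Not in labor force = 180.87 + 37.59 + 113.03 + 855.74 = 1,187.23 thousand (those not working and not actively searching are outside the labor force — including those who want a job but have given up searching).
Civilian working-age population = 2,110.19 + 1,187.23 = 3,297.42 thousand.
Unemployment rate = 123.87 / 2,110.19 = 5.87%.
Labor force participation rate = 2,110.19 / 3,297.42 = 64.00%.

Unemployment rate ≈ 5.87%; labor force participation rate ≈ 64.00%.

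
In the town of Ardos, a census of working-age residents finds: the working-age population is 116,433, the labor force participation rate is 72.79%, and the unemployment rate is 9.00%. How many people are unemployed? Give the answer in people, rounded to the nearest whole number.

Labor force = 0.7279 × 116,433 = 84,752.
Unemployed = 0.0900 × 84,752 ≈ 7,628.

About 7,628 are unemployed.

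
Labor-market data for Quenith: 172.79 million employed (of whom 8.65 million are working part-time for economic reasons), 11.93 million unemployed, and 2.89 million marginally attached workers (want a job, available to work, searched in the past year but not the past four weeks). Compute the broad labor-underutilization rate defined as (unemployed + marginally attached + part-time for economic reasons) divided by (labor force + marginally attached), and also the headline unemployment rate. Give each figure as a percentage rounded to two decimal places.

Labor force = 172.79 + 11.93 = 184.72 million.
Numerator = 11.93 + 2.89 + 8.65 = 23.47 million.
Denominator = 184.72 + 2.89 = 187.61 million.
Broad rate = 23.47 / 187.61 = 12.51%.
Headline unemployment rate = 11.93 / 184.72 = 6.46%.

Broad underutilization rate ≈ 12.51%; headline unemployment rate ≈ 6.46%.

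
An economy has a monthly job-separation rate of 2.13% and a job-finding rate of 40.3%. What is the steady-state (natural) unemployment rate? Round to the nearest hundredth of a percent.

Steady-state unemployment rate ≈ 5.02%.

At steady state the flows balance: s·E = f·U, so U/(E+U) = s/(s+f).
u* = 2.13 / (2.13 + 40.3) = 2.13 / 42.43 = 5.02%.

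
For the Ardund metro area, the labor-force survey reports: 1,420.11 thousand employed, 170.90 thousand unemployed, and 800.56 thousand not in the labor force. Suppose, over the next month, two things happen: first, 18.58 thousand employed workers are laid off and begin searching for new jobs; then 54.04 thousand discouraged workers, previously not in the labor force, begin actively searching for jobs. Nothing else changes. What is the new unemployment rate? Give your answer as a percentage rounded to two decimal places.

Initially, labor force = 1,420.11 + 170.90 = 1,591.01 thousand, so u = 170.90/1,591.01 = 10.74%.
After the first change, employed falls and unemployed rises by 18.58; labor force unchanged → E = 1,401.53, U = 189.48, labor force = 1,591.01 thousand.
After the second change, unemployed and labor force both rise by 54.04 → E = 1,401.53, U = 243.52, labor force = 1,645.05 thousand.
New unemployment rate = 243.52 / 1,645.05 = 14.80%.

New unemployment rate ≈ 14.80%.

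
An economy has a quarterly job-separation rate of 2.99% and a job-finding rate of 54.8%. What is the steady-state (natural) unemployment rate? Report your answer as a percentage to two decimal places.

At steady state the flows balance: s·E = f·U, so U/(E+U) = s/(s+f).
u* = 2.99 / (2.99 + 54.8) = 2.99 / 57.79 = 5.17%.

Steady-state unemployment rate ≈ 5.17%.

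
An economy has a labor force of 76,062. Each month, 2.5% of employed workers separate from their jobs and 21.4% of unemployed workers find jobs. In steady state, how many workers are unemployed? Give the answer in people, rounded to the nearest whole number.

Steady-state unemployment rate u* = s/(s+f) = 2.5/(2.5+21.4) = 0.104603.
Unemployed = u* × labor force = 0.104603 × 76,062 ≈ 7,956.

About 7,956 are unemployed in steady state.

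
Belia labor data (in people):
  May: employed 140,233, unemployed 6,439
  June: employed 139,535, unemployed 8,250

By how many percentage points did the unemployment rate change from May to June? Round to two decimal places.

The unemployment rate changed by +1.19 percentage points.

May: labor force = 140,233 + 6,439 = 146,672; u = 6,439/146,672 = 4.39%.
June: labor force = 139,535 + 8,250 = 147,785; u = 8,250/147,785 = 5.58%.
Change = 5.58% − 4.39% = +1.19 pp.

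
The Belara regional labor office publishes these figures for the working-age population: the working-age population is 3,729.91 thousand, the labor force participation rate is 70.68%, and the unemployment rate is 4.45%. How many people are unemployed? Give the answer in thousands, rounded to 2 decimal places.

Labor force = 0.7068 × 3,729.91 = 2,636.30 thousand.
Unemployed = 0.0445 × 2,636.30 ≈ 117.32 thousand.

About 117.32 thousand are unemployed.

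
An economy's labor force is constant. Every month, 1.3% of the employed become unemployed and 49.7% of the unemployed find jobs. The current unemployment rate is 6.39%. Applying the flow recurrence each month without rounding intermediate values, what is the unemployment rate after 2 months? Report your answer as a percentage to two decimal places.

Unemployment rate after two months ≈ 3.47%.

With a fixed labor force, u_{t+1} = u_t + s·(1−u_t) − f·u_t = u_t·(1−s−f) + s.
Here 1−s−f = 0.490 and s = 0.013.
u_1 = 0.063900 × 0.490 + 0.013 = 0.044311.
u_2 = 0.044311 × 0.490 + 0.013 = 0.034712.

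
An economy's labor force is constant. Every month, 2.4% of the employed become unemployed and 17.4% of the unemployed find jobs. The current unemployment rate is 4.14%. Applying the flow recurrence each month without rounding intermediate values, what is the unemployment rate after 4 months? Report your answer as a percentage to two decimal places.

With a fixed labor force, u_{t+1} = u_t + s·(1−u_t) − f·u_t = u_t·(1−s−f) + s.
Here 1−s−f = 0.802 and s = 0.024.
u_1 = 0.041400 × 0.802 + 0.024 = 0.057203.
u_2 = 0.057203 × 0.802 + 0.024 = 0.069877.
u_3 = 0.069877 × 0.802 + 0.024 = 0.080041.
u_4 = 0.080041 × 0.802 + 0.024 = 0.088193.

Unemployment rate after four months ≈ 8.82%.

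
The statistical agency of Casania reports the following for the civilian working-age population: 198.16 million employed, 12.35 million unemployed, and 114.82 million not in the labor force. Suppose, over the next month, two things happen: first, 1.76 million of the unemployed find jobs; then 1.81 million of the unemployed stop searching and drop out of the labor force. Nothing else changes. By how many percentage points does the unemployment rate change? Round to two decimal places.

The unemployment rate changes by −1.66 percentage points.

Initially, labor force = 198.16 + 12.35 = 210.51 million, so u = 12.35/210.51 = 5.87%.
After the first change, unemployed falls and employed rises by 1.76; labor force unchanged → E = 199.92, U = 10.59, labor force = 210.51 million.
After the second change, unemployed and labor force both fall by 1.81 → E = 199.92, U = 8.78, labor force = 208.70 million.
New unemployment rate = 8.78 / 208.70 = 4.21%.
Change = 4.21% − 5.87% = −1.66 percentage points.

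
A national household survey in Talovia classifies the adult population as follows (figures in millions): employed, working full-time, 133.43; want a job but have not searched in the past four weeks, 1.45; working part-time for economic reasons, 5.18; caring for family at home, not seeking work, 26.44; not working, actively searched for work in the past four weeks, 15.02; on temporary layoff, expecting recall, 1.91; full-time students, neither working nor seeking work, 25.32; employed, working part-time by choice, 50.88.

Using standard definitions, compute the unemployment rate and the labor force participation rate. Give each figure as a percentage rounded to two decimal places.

Employed = 133.43 + 5.18 + 50.88 = 189.49 million (anyone who worked, including part-time for economic reasons, counts as employed).
Unemployed = 15.02 + 1.91 = 16.93 million (jobless and actively searching, or on temporary layoff).
Labor force = 189.49 + 16.93 = 206.42 million.
Not in labor force = 1.45 + 26.44 + 25.32 = 53.21 million (those not working and not actively searching are outside the labor force — including those who want a job but have given up searching).
Civilian working-age population = 206.42 + 53.21 = 259.63 million.
Unemployment rate = 16.93 / 206.42 = 8.20%.
Labor force participation rate = 206.42 / 259.63 = 79.51%.

Unemployment rate ≈ 8.20%; labor force participation rate ≈ 79.51%.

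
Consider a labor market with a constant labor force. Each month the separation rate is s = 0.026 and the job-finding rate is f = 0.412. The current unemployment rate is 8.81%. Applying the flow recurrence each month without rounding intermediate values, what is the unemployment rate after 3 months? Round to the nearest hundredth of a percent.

With a fixed labor force, u_{t+1} = u_t + s·(1−u_t) − f·u_t = u_t·(1−s−f) + s.
Here 1−s−f = 0.562 and s = 0.026.
u_1 = 0.088100 × 0.562 + 0.026 = 0.075512.
u_2 = 0.075512 × 0.562 + 0.026 = 0.068438.
u_3 = 0.068438 × 0.562 + 0.026 = 0.064462.

Unemployment rate after three months ≈ 6.45%.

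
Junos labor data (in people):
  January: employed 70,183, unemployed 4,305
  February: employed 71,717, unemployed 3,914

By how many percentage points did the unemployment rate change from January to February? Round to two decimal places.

The unemployment rate changed by −0.60 percentage points.

January: labor force = 70,183 + 4,305 = 74,488; u = 4,305/74,488 = 5.78%.
February: labor force = 71,717 + 3,914 = 75,631; u = 3,914/75,631 = 5.18%.
Change = 5.18% − 5.78% = −0.60 pp.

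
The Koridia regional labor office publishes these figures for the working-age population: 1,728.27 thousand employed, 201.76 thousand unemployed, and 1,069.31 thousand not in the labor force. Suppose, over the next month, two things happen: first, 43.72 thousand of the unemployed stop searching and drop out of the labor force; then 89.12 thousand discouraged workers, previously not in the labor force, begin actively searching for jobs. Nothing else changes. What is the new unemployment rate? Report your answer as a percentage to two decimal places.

New unemployment rate ≈ 12.51%.

Initially, labor force = 1,728.27 + 201.76 = 1,930.03 thousand, so u = 201.76/1,930.03 = 10.45%.
After the first change, unemployed and labor force both fall by 43.72 → E = 1,728.27, U = 158.04, labor force = 1,886.31 thousand.
After the second change, unemployed and labor force both rise by 89.12 → E = 1,728.27, U = 247.16, labor force = 1,975.43 thousand.
New unemployment rate = 247.16 / 1,975.43 = 12.51%.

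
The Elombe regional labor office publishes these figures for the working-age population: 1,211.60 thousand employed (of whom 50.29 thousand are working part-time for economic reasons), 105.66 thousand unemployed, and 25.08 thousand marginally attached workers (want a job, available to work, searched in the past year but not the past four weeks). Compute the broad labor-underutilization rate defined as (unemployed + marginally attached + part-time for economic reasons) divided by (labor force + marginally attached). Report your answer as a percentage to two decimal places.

Labor force = 1,211.60 + 105.66 = 1,317.26 thousand.
Numerator = 105.66 + 25.08 + 50.29 = 181.03 thousand.
Denominator = 1,317.26 + 25.08 = 1,342.34 thousand.
Broad rate = 181.03 / 1,342.34 = 13.49%.

Broad underutilization rate ≈ 13.49%.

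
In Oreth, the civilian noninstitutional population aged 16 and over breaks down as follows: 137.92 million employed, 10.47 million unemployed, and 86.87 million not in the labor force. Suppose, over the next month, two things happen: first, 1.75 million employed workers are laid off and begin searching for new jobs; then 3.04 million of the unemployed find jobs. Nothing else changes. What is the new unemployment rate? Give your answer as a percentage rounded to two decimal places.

Initially, labor force = 137.92 + 10.47 = 148.39 million, so u = 10.47/148.39 = 7.06%.
After the first change, employed falls and unemployed rises by 1.75; labor force unchanged → E = 136.17, U = 12.22, labor force = 148.39 million.
After the second change, unemployed falls and employed rises by 3.04; labor force unchanged → E = 139.21, U = 9.18, labor force = 148.39 million.
New unemployment rate = 9.18 / 148.39 = 6.19%.

New unemployment rate ≈ 6.19%.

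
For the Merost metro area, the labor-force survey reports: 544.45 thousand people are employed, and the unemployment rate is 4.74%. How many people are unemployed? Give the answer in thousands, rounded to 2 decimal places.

About 27.09 thousand are unemployed.

Let U be the number unemployed. The labor force is E + U, and U/(E+U) = 0.0474.
So U = 0.0474 × 544.45 / (1 − 0.0474) = 25.8069 / 0.9526 ≈ 27.09 thousand.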